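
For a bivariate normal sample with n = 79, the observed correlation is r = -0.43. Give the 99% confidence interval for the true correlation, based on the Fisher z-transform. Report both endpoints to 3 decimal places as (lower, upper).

(-0.638, -0.163)

z_r = atanh(-0.43) = -0.459897;  SE = 1/√(n−3) = 1/√76 = 0.114708
z-limits: -0.459897 ± 2.576·0.114708 = -0.459897 ± 0.295488 = [-0.755385, -0.164409]
ρ-limits: (tanh -0.755385, tanh -0.164409) = (-0.638, -0.163)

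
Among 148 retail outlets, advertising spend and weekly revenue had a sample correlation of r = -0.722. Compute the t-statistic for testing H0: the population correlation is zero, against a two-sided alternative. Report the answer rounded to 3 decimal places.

-12.609

t = r·√(n−2) / √(1−r²) with r = -0.722, n = 148
  = -0.722·√146 / √(1 − 0.521284)
  = -0.722·12.083046 / 0.691893
  = -8.723959 / 0.691893 = -12.609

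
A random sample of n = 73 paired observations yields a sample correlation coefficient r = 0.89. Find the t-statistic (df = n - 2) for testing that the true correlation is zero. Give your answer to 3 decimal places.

16.447

t = r·√(n−2) / √(1−r²) with r = 0.89, n = 73
  = 0.89·√71 / √(1 − 0.7921)
  = 0.89·8.426150 / 0.455961
  = 7.499274 / 0.455961 = 16.447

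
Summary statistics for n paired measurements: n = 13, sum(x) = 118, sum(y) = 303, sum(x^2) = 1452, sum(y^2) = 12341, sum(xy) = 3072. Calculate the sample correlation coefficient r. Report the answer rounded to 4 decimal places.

S_xy = nΣxy − ΣxΣy = 13·3072 − 118·303 = 39936 − 35754 = 4182
S_xx = nΣx² − (Σx)² = 13·1452 − 118² = 18876 − 13924 = 4952
S_yy = nΣy² − (Σy)² = 13·12341 − 303² = 160433 − 91809 = 68624
r = S_xy / √(S_xx·S_yy) = 4182 / √(4952·68624) = 4182 / √339826048 = 4182 / 18434.3714 = 0.2269

0.2269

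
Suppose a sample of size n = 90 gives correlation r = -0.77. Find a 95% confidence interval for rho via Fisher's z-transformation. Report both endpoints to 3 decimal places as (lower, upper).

(-0.843, -0.670)

z_r = atanh(-0.77) = -1.020328;  SE = 1/√(n−3) = 1/√87 = 0.107211
z-limits: -1.020328 ± 1.960·0.107211 = -1.020328 ± 0.210134 = [-1.230462, -0.810194]
ρ-limits: (tanh -1.230462, tanh -0.810194) = (-0.843, -0.670)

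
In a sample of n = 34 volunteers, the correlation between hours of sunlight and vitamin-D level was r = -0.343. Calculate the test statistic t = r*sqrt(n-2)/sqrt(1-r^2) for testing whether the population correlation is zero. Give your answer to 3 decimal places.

-2.066

1 − r² = 1 − 0.117649 = 0.882351;  √(1−r²) = 0.939335
√(n−2) = √32 = 5.656854
t = r·√(n−2)/√(1−r²) = -0.343 · 5.656854 / 0.939335 = -2.066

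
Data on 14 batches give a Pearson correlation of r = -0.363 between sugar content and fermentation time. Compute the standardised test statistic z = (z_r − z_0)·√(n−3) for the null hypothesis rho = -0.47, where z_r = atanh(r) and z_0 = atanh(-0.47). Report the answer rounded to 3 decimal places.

0.430

Fisher z: atanh(-0.363) = -0.380337, atanh(-0.47) = -0.510070
z = (z_r − z_0)·√(n−3) = (-0.380337 − (-0.510070))·√11 = 0.129733 · 3.316625 = 0.430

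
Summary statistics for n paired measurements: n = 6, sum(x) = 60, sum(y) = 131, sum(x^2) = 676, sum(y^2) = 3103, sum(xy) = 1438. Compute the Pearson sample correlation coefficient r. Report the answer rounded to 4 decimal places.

0.9422

Numerator: nΣxy − (Σx)(Σy) = 6·1438 − (60)(131) = 768
Denominator: √[(nΣx²−(Σx)²)(nΣy²−(Σy)²)]
  nΣx²−(Σx)² = 6·676 − 3600 = 456;  nΣy²−(Σy)² = 6·3103 − 17161 = 1457
  √(456·1457) = √664392 = 815.1024
r = 768 / 815.1024 = 0.9422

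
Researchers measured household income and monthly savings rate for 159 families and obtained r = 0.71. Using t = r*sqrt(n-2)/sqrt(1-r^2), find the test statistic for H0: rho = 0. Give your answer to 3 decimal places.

t = r·√(n−2) / √(1−r²) with r = 0.71, n = 159
  = 0.71·√157 / √(1 − 0.5041)
  = 0.71·12.529964 / 0.704202
  = 8.896274 / 0.704202 = 12.633

12.633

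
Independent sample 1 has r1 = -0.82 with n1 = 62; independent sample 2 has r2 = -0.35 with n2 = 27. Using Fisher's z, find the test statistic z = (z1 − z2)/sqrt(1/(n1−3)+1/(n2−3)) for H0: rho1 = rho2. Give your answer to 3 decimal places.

Fisher z-transforms: z1 = atanh(-0.82) = -1.156817, z2 = atanh(-0.35) = -0.365444; difference d = -0.791373
Var(d) = 1/59 + 1/24 = 0.0169492 + 0.0416667 = 0.0586159
z = d/√Var(d) = -0.791373 / √0.0586159 = -0.791373 / 0.242107 = -3.269

-3.269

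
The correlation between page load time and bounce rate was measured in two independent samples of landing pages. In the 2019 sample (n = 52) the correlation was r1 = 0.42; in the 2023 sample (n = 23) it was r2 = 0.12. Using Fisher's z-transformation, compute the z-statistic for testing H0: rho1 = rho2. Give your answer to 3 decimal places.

Fisher z-transforms: z1 = atanh(0.42) = 0.447692, z2 = atanh(0.12) = 0.120581; difference d = 0.327111
Var(d) = 1/49 + 1/20 = 0.0204082 + 0.0500000 = 0.0704082
z = d/√Var(d) = 0.327111 / √0.0704082 = 0.327111 / 0.265345 = 1.233

1.233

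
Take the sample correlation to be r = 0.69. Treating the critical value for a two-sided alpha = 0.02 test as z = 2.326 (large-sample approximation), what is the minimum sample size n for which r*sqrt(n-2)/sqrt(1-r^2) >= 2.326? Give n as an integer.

r√(n−2)/√(1−r²) ≥ 2.326  ⇔  n−2 ≥ (2.326)²·(1−r²)/r²
(1−r²)/r² = (1−0.4761)/0.4761 = 1.1004
n ≥ 2 + 5.410276·1.1004 = 2 + 5.9535 = 7.9535
⌈7.9535⌉ = 8

8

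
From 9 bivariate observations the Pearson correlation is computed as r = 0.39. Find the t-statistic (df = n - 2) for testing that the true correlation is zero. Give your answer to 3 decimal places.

1 − r² = 1 − 0.1521 = 0.8479;  √(1−r²) = 0.920815
√(n−2) = √7 = 2.645751
t = r·√(n−2)/√(1−r²) = 0.39 · 2.645751 / 0.920815 = 1.121

1.121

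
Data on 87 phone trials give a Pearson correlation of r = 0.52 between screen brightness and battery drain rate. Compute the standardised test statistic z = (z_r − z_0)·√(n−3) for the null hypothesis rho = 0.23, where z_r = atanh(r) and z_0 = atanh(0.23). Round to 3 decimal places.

3.136

z_r = atanh(0.52) = 0.576340,  z_0 = atanh(0.23) = 0.234189
SE = 1/√(n−3) = 1/√84 = 0.109109
z = (z_r − z_0)/SE = (0.576340 − 0.234189) / 0.109109 = 0.342151 / 0.109109 = 3.136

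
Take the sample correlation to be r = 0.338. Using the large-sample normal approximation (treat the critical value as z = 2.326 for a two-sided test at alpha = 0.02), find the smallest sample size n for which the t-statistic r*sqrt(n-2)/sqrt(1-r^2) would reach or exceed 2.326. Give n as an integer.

r√(n−2)/√(1−r²) ≥ 2.326  ⇔  n−2 ≥ (2.326)²·(1−r²)/r²
(1−r²)/r² = (1−0.114244)/0.114244 = 7.7532
n ≥ 2 + 5.410276·7.7532 = 2 + 41.9470 = 43.9470
⌈43.9470⌉ = 44

44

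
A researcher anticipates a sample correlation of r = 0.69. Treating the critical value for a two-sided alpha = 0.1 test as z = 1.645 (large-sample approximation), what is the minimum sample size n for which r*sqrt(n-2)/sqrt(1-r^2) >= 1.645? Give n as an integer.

r√(n−2)/√(1−r²) ≥ 1.645  ⇔  n−2 ≥ (1.645)²·(1−r²)/r²
(1−r²)/r² = (1−0.4761)/0.4761 = 1.1004
n ≥ 2 + 2.706025·1.1004 = 2 + 2.9777 = 4.9777
⌈4.9777⌉ = 5

5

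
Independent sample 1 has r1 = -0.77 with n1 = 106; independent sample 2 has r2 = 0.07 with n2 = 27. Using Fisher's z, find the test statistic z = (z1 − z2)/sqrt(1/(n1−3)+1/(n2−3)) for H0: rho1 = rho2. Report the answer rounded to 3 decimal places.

-4.811

z1 = atanh(-0.77) = -1.020328,  z2 = atanh(0.07) = 0.070115
SE = √(1/(n1−3) + 1/(n2−3)) = √(1/103 + 1/24) = √(0.0097087 + 0.0416667) = √0.0513754 = 0.226661
z = (z1 − z2)/SE = (-1.020328 − 0.070115) / 0.226661 = -1.090443 / 0.226661 = -4.811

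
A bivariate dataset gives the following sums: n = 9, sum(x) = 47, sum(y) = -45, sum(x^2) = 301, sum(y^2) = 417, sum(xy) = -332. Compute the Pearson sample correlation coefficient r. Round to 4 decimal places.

Numerator: nΣxy − (Σx)(Σy) = 9·(-332) − (47)(-45) = -873
Denominator: √[(nΣx²−(Σx)²)(nΣy²−(Σy)²)]
  nΣx²−(Σx)² = 9·301 − 2209 = 500;  nΣy²−(Σy)² = 9·417 − 2025 = 1728
  √(500·1728) = √864000 = 929.5160
r = -873 / 929.5160 = -0.9392

-0.9392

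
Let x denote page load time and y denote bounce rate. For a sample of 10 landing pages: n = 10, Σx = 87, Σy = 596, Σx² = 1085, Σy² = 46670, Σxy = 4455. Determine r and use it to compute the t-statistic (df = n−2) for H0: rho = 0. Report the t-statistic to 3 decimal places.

-1.168

S_xy = nΣxy − ΣxΣy = 10·4455 − 87·596 = 44550 − 51852 = -7302
S_xx = nΣx² − (Σx)² = 10·1085 − 87² = 10850 − 7569 = 3281
S_yy = nΣy² − (Σy)² = 10·46670 − 596² = 466700 − 355216 = 111484
r = S_xy / √(S_xx·S_yy) = -7302 / √(3281·111484) = -7302 / √365779004 = -7302 / 19125.3498 = -0.3818
t = r·√(n−2)/√(1−r²) = -0.3818·√8 / √(1−0.145771) = -1.079893 / 0.924245 = -1.168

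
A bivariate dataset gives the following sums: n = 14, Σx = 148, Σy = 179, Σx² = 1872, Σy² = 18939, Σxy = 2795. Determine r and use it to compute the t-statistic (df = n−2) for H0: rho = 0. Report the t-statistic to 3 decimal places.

S_xy = nΣxy − ΣxΣy = 14·2795 − 148·179 = 39130 − 26492 = 12638
S_xx = nΣx² − (Σx)² = 14·1872 − 148² = 26208 − 21904 = 4304
S_yy = nΣy² − (Σy)² = 14·18939 − 179² = 265146 − 32041 = 233105
r = S_xy / √(S_xx·S_yy) = 12638 / √(4304·233105) = 12638 / √1003283920 = 12638 / 31674.6574 = 0.3990
t = r·√(n−2)/√(1−r²) = 0.3990·√12 / √(1−0.159201) = 1.382177 / 0.916951 = 1.507

1.507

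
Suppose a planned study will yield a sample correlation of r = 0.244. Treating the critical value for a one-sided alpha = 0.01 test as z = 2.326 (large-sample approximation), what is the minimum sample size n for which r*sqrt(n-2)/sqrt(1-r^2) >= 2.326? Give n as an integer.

88

Need r·√(n−2)/√(1−r²) ≥ 2.326
√(n−2) ≥ 2.326·√(1−0.059536) / 0.244 = 2.326·0.969775 / 0.244 = 9.2447
n−2 ≥ 85.4645  ⇒  n ≥ 87.4645
Smallest integer n = 88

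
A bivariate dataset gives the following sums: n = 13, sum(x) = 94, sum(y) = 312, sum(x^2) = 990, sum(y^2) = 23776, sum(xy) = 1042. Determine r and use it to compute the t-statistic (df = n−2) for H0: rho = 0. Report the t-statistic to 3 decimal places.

-2.128

S_xy = nΣxy − ΣxΣy = 13·1042 − 94·312 = 13546 − 29328 = -15782
S_xx = nΣx² − (Σx)² = 13·990 − 94² = 12870 − 8836 = 4034
S_yy = nΣy² − (Σy)² = 13·23776 − 312² = 309088 − 97344 = 211744
r = S_xy / √(S_xx·S_yy) = -15782 / √(4034·211744) = -15782 / √854175296 = -15782 / 29226.2775 = -0.5400
t = r·√(n−2)/√(1−r²) = -0.5400·√11 / √(1−0.291600) = -1.790977 / 0.841665 = -2.128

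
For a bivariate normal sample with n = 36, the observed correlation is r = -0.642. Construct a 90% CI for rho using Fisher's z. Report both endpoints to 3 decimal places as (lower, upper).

(-0.781, -0.442)

z_r = atanh(-0.642) = -0.761569;  SE = 1/√(n−3) = 1/√33 = 0.174078
z-limits: -0.761569 ± 1.645·0.174078 = -0.761569 ± 0.286358 = [-1.047927, -0.475211]
ρ-limits: (tanh -1.047927, tanh -0.475211) = (-0.781, -0.442)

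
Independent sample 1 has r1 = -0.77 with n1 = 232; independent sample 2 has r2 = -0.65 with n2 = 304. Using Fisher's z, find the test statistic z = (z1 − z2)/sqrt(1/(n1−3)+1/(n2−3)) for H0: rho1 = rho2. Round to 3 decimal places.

z1 = atanh(-0.77) = -1.020328,  z2 = atanh(-0.65) = -0.775299
SE = √(1/(n1−3) + 1/(n2−3)) = √(1/229 + 1/301) = √(0.0043668 + 0.0033223) = √0.0076891 = 0.087688
z = (z1 − z2)/SE = (-1.020328 − (-0.775299)) / 0.087688 = -0.245029 / 0.087688 = -2.794

-2.794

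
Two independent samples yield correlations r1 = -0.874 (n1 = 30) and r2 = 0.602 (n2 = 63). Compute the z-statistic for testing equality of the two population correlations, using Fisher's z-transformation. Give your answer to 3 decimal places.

Fisher z-transforms: z1 = atanh(-0.874) = -1.349774, z2 = atanh(0.602) = 0.696278; difference d = -2.046052
Var(d) = 1/27 + 1/60 = 0.0370370 + 0.0166667 = 0.0537037
z = d/√Var(d) = -2.046052 / √0.0537037 = -2.046052 / 0.231741 = -8.829

-8.829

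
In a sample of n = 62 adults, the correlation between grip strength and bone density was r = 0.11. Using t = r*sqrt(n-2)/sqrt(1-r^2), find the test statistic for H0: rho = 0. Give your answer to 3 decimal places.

1 − r² = 1 − 0.0121 = 0.9879;  √(1−r²) = 0.993932
√(n−2) = √60 = 7.745967
t = r·√(n−2)/√(1−r²) = 0.11 · 7.745967 / 0.993932 = 0.857

0.857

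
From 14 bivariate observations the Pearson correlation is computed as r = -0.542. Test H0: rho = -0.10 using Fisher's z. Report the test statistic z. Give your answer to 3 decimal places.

-1.680

Fisher z: atanh(-0.542) = -0.606983, atanh(-0.10) = -0.100335
z = (z_r − z_0)·√(n−3) = (-0.606983 − (-0.100335))·√11 = -0.506648 · 3.316625 = -1.680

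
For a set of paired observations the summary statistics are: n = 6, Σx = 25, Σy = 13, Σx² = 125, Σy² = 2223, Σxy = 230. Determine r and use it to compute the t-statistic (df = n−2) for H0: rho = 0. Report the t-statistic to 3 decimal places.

2.890

Numerator: nΣxy − (Σx)(Σy) = 6·230 − (25)(13) = 1055
Denominator: √[(nΣx²−(Σx)²)(nΣy²−(Σy)²)]
  nΣx²−(Σx)² = 6·125 − 625 = 125;  nΣy²−(Σy)² = 6·2223 − 169 = 13169
  √(125·13169) = √1646125 = 1283.0140
r = 1055 / 1283.0140 = 0.8223
t = r·√(n−2)/√(1−r²) = 0.8223·√4 / √(1−0.676177) = 1.644600 / 0.569054 = 2.890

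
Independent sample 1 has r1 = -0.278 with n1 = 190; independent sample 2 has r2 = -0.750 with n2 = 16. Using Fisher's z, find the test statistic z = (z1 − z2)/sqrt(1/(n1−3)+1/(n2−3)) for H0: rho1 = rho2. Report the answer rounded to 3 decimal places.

z1 = atanh(-0.278) = -0.285513,  z2 = atanh(-0.750) = -0.972955
SE = √(1/(n1−3) + 1/(n2−3)) = √(1/187 + 1/13) = √(0.0053476 + 0.0769231) = √0.0822707 = 0.286829
z = (z1 − z2)/SE = (-0.285513 − (-0.972955)) / 0.286829 = 0.687442 / 0.286829 = 2.397

2.397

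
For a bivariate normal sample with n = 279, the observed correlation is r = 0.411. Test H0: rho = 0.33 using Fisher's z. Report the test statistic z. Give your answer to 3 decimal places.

1.561

z_r = atanh(0.411) = 0.436814,  z_0 = atanh(0.33) = 0.342828
SE = 1/√(n−3) = 1/√276 = 0.060193
z = (z_r − z_0)/SE = (0.436814 − 0.342828) / 0.060193 = 0.093986 / 0.060193 = 1.561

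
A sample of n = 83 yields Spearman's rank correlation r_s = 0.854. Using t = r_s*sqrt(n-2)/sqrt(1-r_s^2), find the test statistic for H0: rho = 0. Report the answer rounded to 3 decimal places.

t = r_s·√(n−2) / √(1−r_s²) with r_s = 0.854, n = 83
  = 0.854·√81 / √(1 − 0.729316)
  = 0.854·9.000000 / 0.520273
  = 7.686000 / 0.520273 = 14.773

14.773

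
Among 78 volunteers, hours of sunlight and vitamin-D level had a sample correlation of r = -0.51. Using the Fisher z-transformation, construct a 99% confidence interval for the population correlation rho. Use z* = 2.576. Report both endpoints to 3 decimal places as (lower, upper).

(-0.696, -0.259)

z_r = atanh(-0.51) = -0.562730;  SE = 1/√(n−3) = 1/√75 = 0.115470
z-limits: -0.562730 ± 2.576·0.115470 = -0.562730 ± 0.297451 = [-0.860181, -0.265279]
ρ-limits: (tanh -0.860181, tanh -0.265279) = (-0.696, -0.259)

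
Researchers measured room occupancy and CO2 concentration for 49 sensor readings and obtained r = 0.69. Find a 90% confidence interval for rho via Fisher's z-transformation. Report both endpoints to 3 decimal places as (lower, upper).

(0.541, 0.797)

z_r = atanh(0.69) = 0.847956;  SE = 1/√(n−3) = 1/√46 = 0.147442
z-limits: 0.847956 ± 1.645·0.147442 = 0.847956 ± 0.242542 = [0.605414, 1.090498]
ρ-limits: (tanh 0.605414, tanh 1.090498) = (0.541, 0.797)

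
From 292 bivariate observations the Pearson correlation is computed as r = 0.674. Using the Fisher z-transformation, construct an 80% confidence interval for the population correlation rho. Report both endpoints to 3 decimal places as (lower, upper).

z_r = atanh(0.674) = 0.818037;  SE = 1/√(n−3) = 1/√289 = 0.058824
z-limits: 0.818037 ± 1.282·0.058824 = 0.818037 ± 0.075412 = [0.742625, 0.893449]
ρ-limits: (tanh 0.742625, tanh 0.893449) = (0.631, 0.713)

(0.631, 0.713)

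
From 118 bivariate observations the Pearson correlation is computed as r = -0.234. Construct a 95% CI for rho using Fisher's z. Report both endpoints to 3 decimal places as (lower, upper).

(-0.398, -0.056)

z_r = atanh(-0.234) = -0.238417;  SE = 1/√(n−3) = 1/√115 = 0.093250
z-limits: -0.238417 ± 1.960·0.093250 = -0.238417 ± 0.182770 = [-0.421187, -0.055647]
ρ-limits: (tanh -0.421187, tanh -0.055647) = (-0.398, -0.056)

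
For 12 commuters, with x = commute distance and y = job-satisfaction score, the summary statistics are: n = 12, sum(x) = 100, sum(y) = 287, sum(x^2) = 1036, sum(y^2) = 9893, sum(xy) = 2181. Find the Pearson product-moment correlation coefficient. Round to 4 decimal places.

-0.2689

Numerator: nΣxy − (Σx)(Σy) = 12·2181 − (100)(287) = -2528
Denominator: √[(nΣx²−(Σx)²)(nΣy²−(Σy)²)]
  nΣx²−(Σx)² = 12·1036 − 10000 = 2432;  nΣy²−(Σy)² = 12·9893 − 82369 = 36347
  √(2432·36347) = √88395904 = 9401.9096
r = -2528 / 9401.9096 = -0.2689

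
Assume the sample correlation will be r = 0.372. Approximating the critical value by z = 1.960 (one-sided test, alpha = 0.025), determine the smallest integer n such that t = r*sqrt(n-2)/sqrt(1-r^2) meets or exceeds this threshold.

26

r√(n−2)/√(1−r²) ≥ 1.960  ⇔  n−2 ≥ (1.960)²·(1−r²)/r²
(1−r²)/r² = (1−0.138384)/0.138384 = 6.2263
n ≥ 2 + 3.8416·6.2263 = 2 + 23.9190 = 25.9190
⌈25.9190⌉ = 26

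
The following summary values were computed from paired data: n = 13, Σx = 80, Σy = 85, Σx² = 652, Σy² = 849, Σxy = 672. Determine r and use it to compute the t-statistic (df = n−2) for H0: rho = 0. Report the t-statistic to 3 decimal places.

3.146

S_xy = nΣxy − ΣxΣy = 13·672 − 80·85 = 8736 − 6800 = 1936
S_xx = nΣx² − (Σx)² = 13·652 − 80² = 8476 − 6400 = 2076
S_yy = nΣy² − (Σy)² = 13·849 − 85² = 11037 − 7225 = 3812
r = S_xy / √(S_xx·S_yy) = 1936 / √(2076·3812) = 1936 / √7913712 = 1936 / 2813.1321 = 0.6882
t = r·√(n−2)/√(1−r²) = 0.6882·√11 / √(1−0.473619) = 2.282501 / 0.725521 = 3.146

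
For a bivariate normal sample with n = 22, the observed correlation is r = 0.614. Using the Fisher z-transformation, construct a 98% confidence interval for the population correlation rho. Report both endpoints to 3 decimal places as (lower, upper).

Fisher z: z_r = atanh(r) = ½·ln((1+0.614)/(1−0.614)) = 0.715317
SE(z) = 1/√(n−3) = 1/√19 = 0.229416
98% ⇒ z* = 2.326; margin = 2.326·0.229416 = 0.533622
CI on z-scale: (0.181695, 1.248939)
Back-transform: tanh(0.181695) = 0.179722, tanh(1.248939) = 0.847986

(0.180, 0.848)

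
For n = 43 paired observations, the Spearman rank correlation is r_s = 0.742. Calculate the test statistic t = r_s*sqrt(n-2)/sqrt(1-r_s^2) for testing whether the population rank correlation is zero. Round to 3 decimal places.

7.087

1 − r_s² = 1 − 0.550564 = 0.449436;  √(1−r_s²) = 0.670400
√(n−2) = √41 = 6.403124
t = r_s·√(n−2)/√(1−r_s²) = 0.742 · 6.403124 / 0.670400 = 7.087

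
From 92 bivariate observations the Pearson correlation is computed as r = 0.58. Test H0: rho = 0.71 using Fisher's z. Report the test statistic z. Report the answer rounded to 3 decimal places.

-2.120

Fisher z: atanh(0.58) = 0.662463, atanh(0.71) = 0.887184
z = (z_r − z_0)·√(n−3) = (0.662463 − 0.887184)·√89 = -0.224721 · 9.433981 = -2.120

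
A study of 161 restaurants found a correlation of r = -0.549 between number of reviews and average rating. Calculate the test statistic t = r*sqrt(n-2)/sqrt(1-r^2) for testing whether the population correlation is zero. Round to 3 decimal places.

-8.282

t = r·√(n−2) / √(1−r²) with r = -0.549, n = 161
  = -0.549·√159 / √(1 − 0.301401)
  = -0.549·12.609520 / 0.835822
  = -6.922626 / 0.835822 = -8.282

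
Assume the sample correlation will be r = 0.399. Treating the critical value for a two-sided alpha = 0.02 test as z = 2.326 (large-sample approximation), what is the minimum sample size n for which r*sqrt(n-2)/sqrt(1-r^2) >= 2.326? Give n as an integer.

r√(n−2)/√(1−r²) ≥ 2.326  ⇔  n−2 ≥ (2.326)²·(1−r²)/r²
(1−r²)/r² = (1−0.159201)/0.159201 = 5.2814
n ≥ 2 + 5.410276·5.2814 = 2 + 28.5738 = 30.5738
⌈30.5738⌉ = 31

31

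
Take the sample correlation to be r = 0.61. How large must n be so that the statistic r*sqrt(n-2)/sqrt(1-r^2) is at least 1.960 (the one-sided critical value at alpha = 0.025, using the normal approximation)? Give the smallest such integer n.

Need r·√(n−2)/√(1−r²) ≥ 1.960
√(n−2) ≥ 1.960·√(1−0.3721) / 0.61 = 1.960·0.792401 / 0.61 = 2.5461
n−2 ≥ 6.4826  ⇒  n ≥ 8.4826
Smallest integer n = 9

9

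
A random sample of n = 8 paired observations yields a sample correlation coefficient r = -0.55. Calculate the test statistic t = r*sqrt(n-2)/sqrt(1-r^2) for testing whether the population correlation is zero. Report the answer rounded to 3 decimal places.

-1.613

1 − r² = 1 − 0.3025 = 0.6975;  √(1−r²) = 0.835165
√(n−2) = √6 = 2.449490
t = r·√(n−2)/√(1−r²) = -0.55 · 2.449490 / 0.835165 = -1.613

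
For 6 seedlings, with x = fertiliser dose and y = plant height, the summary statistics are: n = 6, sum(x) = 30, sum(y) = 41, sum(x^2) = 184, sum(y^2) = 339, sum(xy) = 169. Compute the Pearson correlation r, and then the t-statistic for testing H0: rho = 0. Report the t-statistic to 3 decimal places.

-2.713

Numerator: nΣxy − (Σx)(Σy) = 6·169 − (30)(41) = -216
Denominator: √[(nΣx²−(Σx)²)(nΣy²−(Σy)²)]
  nΣx²−(Σx)² = 6·184 − 900 = 204;  nΣy²−(Σy)² = 6·339 − 1681 = 353
  √(204·353) = √72012 = 268.3505
r = -216 / 268.3505 = -0.8049
t = r·√(n−2)/√(1−r²) = -0.8049·√4 / √(1−0.647864) = -1.609800 / 0.593410 = -2.713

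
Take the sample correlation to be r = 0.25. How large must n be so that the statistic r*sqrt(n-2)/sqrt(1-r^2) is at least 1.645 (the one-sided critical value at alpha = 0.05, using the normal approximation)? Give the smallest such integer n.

43

Need r·√(n−2)/√(1−r²) ≥ 1.645
√(n−2) ≥ 1.645·√(1−0.0625) / 0.25 = 1.645·0.968246 / 0.25 = 6.3711
n−2 ≥ 40.5909  ⇒  n ≥ 42.5909
Smallest integer n = 43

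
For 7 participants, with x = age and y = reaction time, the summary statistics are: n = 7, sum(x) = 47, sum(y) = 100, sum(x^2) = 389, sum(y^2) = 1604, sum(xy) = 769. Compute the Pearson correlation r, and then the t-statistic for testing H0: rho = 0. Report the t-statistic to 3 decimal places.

Numerator: nΣxy − (Σx)(Σy) = 7·769 − (47)(100) = 683
Denominator: √[(nΣx²−(Σx)²)(nΣy²−(Σy)²)]
  nΣx²−(Σx)² = 7·389 − 2209 = 514;  nΣy²−(Σy)² = 7·1604 − 10000 = 1228
  √(514·1228) = √631192 = 794.4759
r = 683 / 794.4759 = 0.8597
t = r·√(n−2)/√(1−r²) = 0.8597·√5 / √(1−0.739084) = 1.922348 / 0.510799 = 3.763

3.763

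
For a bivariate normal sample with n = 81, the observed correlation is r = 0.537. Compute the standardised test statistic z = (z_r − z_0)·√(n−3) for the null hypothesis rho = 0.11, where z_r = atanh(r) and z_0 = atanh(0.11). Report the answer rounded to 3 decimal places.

4.323

z_r = atanh(0.537) = 0.599930,  z_0 = atanh(0.11) = 0.110447
SE = 1/√(n−3) = 1/√78 = 0.113228
z = (z_r − z_0)/SE = (0.599930 − 0.110447) / 0.113228 = 0.489483 / 0.113228 = 4.323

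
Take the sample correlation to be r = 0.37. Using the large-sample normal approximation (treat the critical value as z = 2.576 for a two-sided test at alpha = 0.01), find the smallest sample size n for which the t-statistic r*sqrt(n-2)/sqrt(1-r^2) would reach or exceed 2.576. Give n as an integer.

44

r√(n−2)/√(1−r²) ≥ 2.576  ⇔  n−2 ≥ (2.576)²·(1−r²)/r²
(1−r²)/r² = (1−0.1369)/0.1369 = 6.3046
n ≥ 2 + 6.635776·6.3046 = 2 + 41.8359 = 43.8359
⌈43.8359⌉ = 44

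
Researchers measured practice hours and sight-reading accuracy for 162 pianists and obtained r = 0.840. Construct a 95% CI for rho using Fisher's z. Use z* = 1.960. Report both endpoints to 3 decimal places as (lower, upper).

Fisher z: z_r = atanh(r) = ½·ln((1+0.840)/(1−0.840)) = 1.221174
SE(z) = 1/√(n−3) = 1/√159 = 0.079305
95% ⇒ z* = 1.960; margin = 1.960·0.079305 = 0.155438
CI on z-scale: (1.065736, 1.376612)
Back-transform: tanh(1.065736) = 0.787849, tanh(1.376612) = 0.880190

(0.788, 0.880)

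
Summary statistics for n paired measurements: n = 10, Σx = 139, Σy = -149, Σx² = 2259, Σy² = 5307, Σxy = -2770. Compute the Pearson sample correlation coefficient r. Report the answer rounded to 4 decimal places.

-0.6957

S_xy = nΣxy − ΣxΣy = 10·(-2770) − 139·(-149) = -27700 − (-20711) = -6989
S_xx = nΣx² − (Σx)² = 10·2259 − 139² = 22590 − 19321 = 3269
S_yy = nΣy² − (Σy)² = 10·5307 − (-149)² = 53070 − 22201 = 30869
r = S_xy / √(S_xx·S_yy) = -6989 / √(3269·30869) = -6989 / √100910761 = -6989 / 10045.4348 = -0.6957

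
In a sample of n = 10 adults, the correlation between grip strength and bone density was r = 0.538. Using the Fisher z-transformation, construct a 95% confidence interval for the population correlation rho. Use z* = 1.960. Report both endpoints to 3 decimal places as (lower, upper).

(-0.139, 0.872)

Fisher z: z_r = atanh(r) = ½·ln((1+0.538)/(1−0.538)) = 0.601337
SE(z) = 1/√(n−3) = 1/√7 = 0.377964
95% ⇒ z* = 1.960; margin = 1.960·0.377964 = 0.740809
CI on z-scale: (-0.139472, 1.342146)
Back-transform: tanh(-0.139472) = -0.138575, tanh(1.342146) = 0.872187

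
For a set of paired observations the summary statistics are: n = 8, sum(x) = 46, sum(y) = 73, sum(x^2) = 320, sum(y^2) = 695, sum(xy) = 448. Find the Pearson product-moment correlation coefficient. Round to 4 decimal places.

S_xy = nΣxy − ΣxΣy = 8·448 − 46·73 = 3584 − 3358 = 226
S_xx = nΣx² − (Σx)² = 8·320 − 46² = 2560 − 2116 = 444
S_yy = nΣy² − (Σy)² = 8·695 − 73² = 5560 − 5329 = 231
r = S_xy / √(S_xx·S_yy) = 226 / √(444·231) = 226 / √102564 = 226 / 320.2561 = 0.7057

0.7057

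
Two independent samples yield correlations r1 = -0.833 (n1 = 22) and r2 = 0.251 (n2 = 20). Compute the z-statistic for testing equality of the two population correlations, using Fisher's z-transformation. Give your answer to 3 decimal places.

-4.356

Fisher z-transforms: z1 = atanh(-0.833) = -1.197858, z2 = atanh(0.251) = 0.256480; difference d = -1.454338
Var(d) = 1/19 + 1/17 = 0.0526316 + 0.0588235 = 0.1114551
z = d/√Var(d) = -1.454338 / √0.1114551 = -1.454338 / 0.333849 = -4.356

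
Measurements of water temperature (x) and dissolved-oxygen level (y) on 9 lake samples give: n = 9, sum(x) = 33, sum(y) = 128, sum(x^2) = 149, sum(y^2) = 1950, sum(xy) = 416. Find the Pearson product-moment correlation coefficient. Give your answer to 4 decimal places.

-0.8855

S_xy = nΣxy − ΣxΣy = 9·416 − 33·128 = 3744 − 4224 = -480
S_xx = nΣx² − (Σx)² = 9·149 − 33² = 1341 − 1089 = 252
S_yy = nΣy² − (Σy)² = 9·1950 − 128² = 17550 − 16384 = 1166
r = S_xy / √(S_xx·S_yy) = -480 / √(252·1166) = -480 / √293832 = -480 / 542.0627 = -0.8855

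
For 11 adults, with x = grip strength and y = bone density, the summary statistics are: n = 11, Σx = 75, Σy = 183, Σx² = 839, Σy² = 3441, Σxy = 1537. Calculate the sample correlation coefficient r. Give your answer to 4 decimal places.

S_xy = nΣxy − ΣxΣy = 11·1537 − 75·183 = 16907 − 13725 = 3182
S_xx = nΣx² − (Σx)² = 11·839 − 75² = 9229 − 5625 = 3604
S_yy = nΣy² − (Σy)² = 11·3441 − 183² = 37851 − 33489 = 4362
r = S_xy / √(S_xx·S_yy) = 3182 / √(3604·4362) = 3182 / √15720648 = 3182 / 3964.9272 = 0.8025

0.8025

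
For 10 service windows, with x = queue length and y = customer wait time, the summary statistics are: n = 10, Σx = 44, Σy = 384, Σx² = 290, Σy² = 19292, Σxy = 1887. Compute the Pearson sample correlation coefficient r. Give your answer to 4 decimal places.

0.2982

S_xy = nΣxy − ΣxΣy = 10·1887 − 44·384 = 18870 − 16896 = 1974
S_xx = nΣx² − (Σx)² = 10·290 − 44² = 2900 − 1936 = 964
S_yy = nΣy² − (Σy)² = 10·19292 − 384² = 192920 − 147456 = 45464
r = S_xy / √(S_xx·S_yy) = 1974 / √(964·45464) = 1974 / √43827296 = 1974 / 6620.2187 = 0.2982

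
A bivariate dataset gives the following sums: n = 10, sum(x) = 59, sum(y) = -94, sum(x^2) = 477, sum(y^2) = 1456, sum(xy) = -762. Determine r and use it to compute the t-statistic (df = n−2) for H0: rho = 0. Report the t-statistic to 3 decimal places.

Numerator: nΣxy − (Σx)(Σy) = 10·(-762) − (59)(-94) = -2074
Denominator: √[(nΣx²−(Σx)²)(nΣy²−(Σy)²)]
  nΣx²−(Σx)² = 10·477 − 3481 = 1289;  nΣy²−(Σy)² = 10·1456 − 8836 = 5724
  √(1289·5724) = √7378236 = 2716.2909
r = -2074 / 2716.2909 = -0.7635
t = r·√(n−2)/√(1−r²) = -0.7635·√8 / √(1−0.582932) = -2.159504 / 0.645808 = -3.344

-3.344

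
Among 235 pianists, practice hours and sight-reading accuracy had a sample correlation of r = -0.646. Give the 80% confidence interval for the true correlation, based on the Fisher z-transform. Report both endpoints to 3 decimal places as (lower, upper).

(-0.692, -0.594)

z_r = atanh(-0.646) = -0.768403;  SE = 1/√(n−3) = 1/√232 = 0.065653
z-limits: -0.768403 ± 1.282·0.065653 = -0.768403 ± 0.084167 = [-0.852570, -0.684236]
ρ-limits: (tanh -0.852570, tanh -0.684236) = (-0.692, -0.594)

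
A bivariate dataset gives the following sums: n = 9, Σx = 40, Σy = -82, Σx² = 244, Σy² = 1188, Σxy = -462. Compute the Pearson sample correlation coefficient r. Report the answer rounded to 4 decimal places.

Numerator: nΣxy − (Σx)(Σy) = 9·(-462) − (40)(-82) = -878
Denominator: √[(nΣx²−(Σx)²)(nΣy²−(Σy)²)]
  nΣx²−(Σx)² = 9·244 − 1600 = 596;  nΣy²−(Σy)² = 9·1188 − 6724 = 3968
  √(596·3968) = √2364928 = 1537.8322
r = -878 / 1537.8322 = -0.5709

-0.5709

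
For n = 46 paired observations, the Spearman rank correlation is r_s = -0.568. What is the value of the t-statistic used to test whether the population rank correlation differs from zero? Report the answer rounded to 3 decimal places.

-4.578

1 − r_s² = 1 − 0.322624 = 0.677376;  √(1−r_s²) = 0.823029
√(n−2) = √44 = 6.633250
t = r_s·√(n−2)/√(1−r_s²) = -0.568 · 6.633250 / 0.823029 = -4.578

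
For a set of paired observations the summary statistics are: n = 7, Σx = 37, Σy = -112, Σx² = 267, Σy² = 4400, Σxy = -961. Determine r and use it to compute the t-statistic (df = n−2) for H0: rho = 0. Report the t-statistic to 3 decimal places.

S_xy = nΣxy − ΣxΣy = 7·(-961) − 37·(-112) = -6727 − (-4144) = -2583
S_xx = nΣx² − (Σx)² = 7·267 − 37² = 1869 − 1369 = 500
S_yy = nΣy² − (Σy)² = 7·4400 − (-112)² = 30800 − 12544 = 18256
r = S_xy / √(S_xx·S_yy) = -2583 / √(500·18256) = -2583 / √9128000 = -2583 / 3021.2580 = -0.8549
t = r·√(n−2)/√(1−r²) = -0.8549·√5 / √(1−0.730854) = -1.911615 / 0.518793 = -3.685

-3.685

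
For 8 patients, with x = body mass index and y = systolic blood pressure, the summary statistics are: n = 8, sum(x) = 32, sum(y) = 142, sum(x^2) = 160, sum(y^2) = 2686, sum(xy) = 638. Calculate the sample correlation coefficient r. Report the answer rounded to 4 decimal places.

Numerator: nΣxy − (Σx)(Σy) = 8·638 − (32)(142) = 560
Denominator: √[(nΣx²−(Σx)²)(nΣy²−(Σy)²)]
  nΣx²−(Σx)² = 8·160 − 1024 = 256;  nΣy²−(Σy)² = 8·2686 − 20164 = 1324
  √(256·1324) = √338944 = 582.1890
r = 560 / 582.1890 = 0.9619

0.9619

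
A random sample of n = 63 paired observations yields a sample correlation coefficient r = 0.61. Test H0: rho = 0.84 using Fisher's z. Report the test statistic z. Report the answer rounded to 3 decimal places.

-3.968

z_r = atanh(0.61) = 0.708921,  z_0 = atanh(0.84) = 1.221174
SE = 1/√(n−3) = 1/√60 = 0.129099
z = (z_r − z_0)/SE = (0.708921 − 1.221174) / 0.129099 = -0.512253 / 0.129099 = -3.968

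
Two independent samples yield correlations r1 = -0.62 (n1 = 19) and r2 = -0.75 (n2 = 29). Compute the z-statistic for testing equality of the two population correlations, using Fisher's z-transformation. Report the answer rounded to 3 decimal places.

Fisher z-transforms: z1 = atanh(-0.62) = -0.725005, z2 = atanh(-0.75) = -0.972955; difference d = 0.247950
Var(d) = 1/16 + 1/26 = 0.0625000 + 0.0384615 = 0.1009615
z = d/√Var(d) = 0.247950 / √0.1009615 = 0.247950 / 0.317744 = 0.780

0.780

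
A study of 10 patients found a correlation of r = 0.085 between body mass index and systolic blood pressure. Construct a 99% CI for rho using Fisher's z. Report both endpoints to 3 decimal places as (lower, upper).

(-0.711, 0.785)

z_r = atanh(0.085) = 0.085206;  SE = 1/√(n−3) = 1/√7 = 0.377964
z-limits: 0.085206 ± 2.576·0.377964 = 0.085206 ± 0.973635 = [-0.888429, 1.058841]
ρ-limits: (tanh -0.888429, tanh 1.058841) = (-0.711, 0.785)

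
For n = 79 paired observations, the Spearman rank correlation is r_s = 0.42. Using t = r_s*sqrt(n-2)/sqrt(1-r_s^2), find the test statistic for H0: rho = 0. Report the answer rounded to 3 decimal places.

4.061

1 − r_s² = 1 − 0.1764 = 0.8236;  √(1−r_s²) = 0.907524
√(n−2) = √77 = 8.774964
t = r_s·√(n−2)/√(1−r_s²) = 0.42 · 8.774964 / 0.907524 = 4.061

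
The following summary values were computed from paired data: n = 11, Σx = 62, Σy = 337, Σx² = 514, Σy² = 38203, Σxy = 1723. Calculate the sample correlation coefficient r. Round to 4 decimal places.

-0.0824

S_xy = nΣxy − ΣxΣy = 11·1723 − 62·337 = 18953 − 20894 = -1941
S_xx = nΣx² − (Σx)² = 11·514 − 62² = 5654 − 3844 = 1810
S_yy = nΣy² − (Σy)² = 11·38203 − 337² = 420233 − 113569 = 306664
r = S_xy / √(S_xx·S_yy) = -1941 / √(1810·306664) = -1941 / √555061840 = -1941 / 23559.7504 = -0.0824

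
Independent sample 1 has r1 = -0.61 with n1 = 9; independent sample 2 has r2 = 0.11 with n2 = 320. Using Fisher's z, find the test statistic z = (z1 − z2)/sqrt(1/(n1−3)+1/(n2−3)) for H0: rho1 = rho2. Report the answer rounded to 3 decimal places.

-1.988

Fisher z-transforms: z1 = atanh(-0.61) = -0.708921, z2 = atanh(0.11) = 0.110447; difference d = -0.819368
Var(d) = 1/6 + 1/317 = 0.1666667 + 0.0031546 = 0.1698213
z = d/√Var(d) = -0.819368 / √0.1698213 = -0.819368 / 0.412094 = -1.988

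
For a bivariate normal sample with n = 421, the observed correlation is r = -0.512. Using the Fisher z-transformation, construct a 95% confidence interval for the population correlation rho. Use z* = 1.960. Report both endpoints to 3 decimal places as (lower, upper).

(-0.579, -0.438)

z_r = atanh(-0.512) = -0.565437;  SE = 1/√(n−3) = 1/√418 = 0.048912
z-limits: -0.565437 ± 1.960·0.048912 = -0.565437 ± 0.095868 = [-0.661305, -0.469569]
ρ-limits: (tanh -0.661305, tanh -0.469569) = (-0.579, -0.438)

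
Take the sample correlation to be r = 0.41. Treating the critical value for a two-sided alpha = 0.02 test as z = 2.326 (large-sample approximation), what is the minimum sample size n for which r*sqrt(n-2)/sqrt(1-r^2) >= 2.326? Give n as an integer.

Need r·√(n−2)/√(1−r²) ≥ 2.326
√(n−2) ≥ 2.326·√(1−0.1681) / 0.41 = 2.326·0.912086 / 0.41 = 5.1744
n−2 ≥ 26.7744  ⇒  n ≥ 28.7744
Smallest integer n = 29

29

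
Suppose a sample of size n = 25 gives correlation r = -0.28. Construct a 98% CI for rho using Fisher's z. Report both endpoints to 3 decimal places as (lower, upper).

(-0.655, 0.205)

Fisher z: z_r = atanh(r) = ½·ln((1+(-0.28))/(1−(-0.28))) = -0.287682
SE(z) = 1/√(n−3) = 1/√22 = 0.213201
98% ⇒ z* = 2.326; margin = 2.326·0.213201 = 0.495906
CI on z-scale: (-0.783588, 0.208224)
Back-transform: tanh(-0.783588) = -0.654761, tanh(0.208224) = 0.205266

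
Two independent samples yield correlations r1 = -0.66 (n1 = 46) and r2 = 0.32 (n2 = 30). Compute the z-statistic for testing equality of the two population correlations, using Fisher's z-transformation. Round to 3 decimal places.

z1 = atanh(-0.66) = -0.792814,  z2 = atanh(0.32) = 0.331647
SE = √(1/(n1−3) + 1/(n2−3)) = √(1/43 + 1/27) = √(0.0232558 + 0.0370370) = √0.0602928 = 0.245546
z = (z1 − z2)/SE = (-0.792814 − 0.331647) / 0.245546 = -1.124461 / 0.245546 = -4.579

-4.579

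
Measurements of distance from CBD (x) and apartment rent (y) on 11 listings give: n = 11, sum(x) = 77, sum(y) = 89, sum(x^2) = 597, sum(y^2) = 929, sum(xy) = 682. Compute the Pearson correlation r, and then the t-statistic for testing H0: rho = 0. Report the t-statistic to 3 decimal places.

1.905

S_xy = nΣxy − ΣxΣy = 11·682 − 77·89 = 7502 − 6853 = 649
S_xx = nΣx² − (Σx)² = 11·597 − 77² = 6567 − 5929 = 638
S_yy = nΣy² − (Σy)² = 11·929 − 89² = 10219 − 7921 = 2298
r = S_xy / √(S_xx·S_yy) = 649 / √(638·2298) = 649 / √1466124 = 649 / 1210.8361 = 0.5360
t = r·√(n−2)/√(1−r²) = 0.5360·√9 / √(1−0.287296) = 1.608000 / 0.844218 = 1.905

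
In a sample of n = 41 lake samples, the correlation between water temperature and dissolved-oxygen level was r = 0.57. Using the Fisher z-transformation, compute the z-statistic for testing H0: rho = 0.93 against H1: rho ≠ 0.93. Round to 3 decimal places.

z_r = atanh(0.57) = 0.647523,  z_0 = atanh(0.93) = 1.658390
SE = 1/√(n−3) = 1/√38 = 0.162221
z = (z_r − z_0)/SE = (0.647523 − 1.658390) / 0.162221 = -1.010867 / 0.162221 = -6.231

-6.231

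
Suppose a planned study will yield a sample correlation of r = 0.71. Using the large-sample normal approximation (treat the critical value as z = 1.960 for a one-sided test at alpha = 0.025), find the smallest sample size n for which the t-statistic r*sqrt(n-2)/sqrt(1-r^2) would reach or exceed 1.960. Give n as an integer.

6

r√(n−2)/√(1−r²) ≥ 1.960  ⇔  n−2 ≥ (1.960)²·(1−r²)/r²
(1−r²)/r² = (1−0.5041)/0.5041 = 0.9837
n ≥ 2 + 3.8416·0.9837 = 2 + 3.7790 = 5.7790
⌈5.7790⌉ = 6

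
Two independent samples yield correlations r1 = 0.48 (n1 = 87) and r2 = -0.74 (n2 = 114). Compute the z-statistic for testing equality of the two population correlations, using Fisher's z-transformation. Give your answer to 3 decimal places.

Fisher z-transforms: z1 = atanh(0.48) = 0.522984, z2 = atanh(-0.74) = -0.950479; difference d = 1.473463
Var(d) = 1/84 + 1/111 = 0.0119048 + 0.0090090 = 0.0209138
z = d/√Var(d) = 1.473463 / √0.0209138 = 1.473463 / 0.144616 = 10.189

10.189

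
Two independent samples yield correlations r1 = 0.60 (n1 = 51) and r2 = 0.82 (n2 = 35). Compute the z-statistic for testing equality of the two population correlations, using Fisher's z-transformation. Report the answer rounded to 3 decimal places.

-2.032

z1 = atanh(0.60) = 0.693147,  z2 = atanh(0.82) = 1.156817
SE = √(1/(n1−3) + 1/(n2−3)) = √(1/48 + 1/32) = √(0.0208333 + 0.0312500) = √0.0520833 = 0.228218
z = (z1 − z2)/SE = (0.693147 − 1.156817) / 0.228218 = -0.463670 / 0.228218 = -2.032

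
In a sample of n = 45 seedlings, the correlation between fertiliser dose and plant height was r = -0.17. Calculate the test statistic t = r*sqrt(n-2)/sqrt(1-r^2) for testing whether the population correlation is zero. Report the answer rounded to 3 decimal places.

-1.131

1 − r² = 1 − 0.0289 = 0.9711;  √(1−r²) = 0.985444
√(n−2) = √43 = 6.557439
t = r·√(n−2)/√(1−r²) = -0.17 · 6.557439 / 0.985444 = -1.131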